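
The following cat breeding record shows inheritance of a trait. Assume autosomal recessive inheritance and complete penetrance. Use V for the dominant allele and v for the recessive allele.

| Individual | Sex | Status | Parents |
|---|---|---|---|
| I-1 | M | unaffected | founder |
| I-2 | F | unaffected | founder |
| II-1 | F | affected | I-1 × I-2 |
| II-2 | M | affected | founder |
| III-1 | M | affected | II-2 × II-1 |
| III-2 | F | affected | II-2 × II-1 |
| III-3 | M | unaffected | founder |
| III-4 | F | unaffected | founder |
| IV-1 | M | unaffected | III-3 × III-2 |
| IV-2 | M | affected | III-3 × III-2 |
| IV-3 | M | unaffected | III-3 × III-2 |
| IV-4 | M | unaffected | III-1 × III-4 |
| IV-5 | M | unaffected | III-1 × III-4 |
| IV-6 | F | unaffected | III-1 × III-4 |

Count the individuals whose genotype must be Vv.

8

Obligate heterozygotes: I-1 is unaffected so carries V and passed v to II-1 (vv), so I-1 is Vv; I-2 is unaffected so carries V and passed v to II-1 (vv), so I-2 is Vv; III-3 is unaffected so carries V and passed v to IV-2 (vv), so III-3 is Vv; IV-1 is unaffected so carries V and received v from III-2 (vv), so IV-1 is Vv; IV-3 is unaffected so carries V and received v from III-2 (vv), so IV-3 is Vv; IV-4 is unaffected so carries V and received v from III-1 (vv), so IV-4 is Vv; IV-5 is unaffected so carries V and received v from III-1 (vv), so IV-5 is Vv; IV-6 is unaffected so carries V and received v from III-1 (vv), so IV-6 is Vv.
Every other individual is either homozygous by phenotype or has at least one consistent homozygous assignment, so the count is 8.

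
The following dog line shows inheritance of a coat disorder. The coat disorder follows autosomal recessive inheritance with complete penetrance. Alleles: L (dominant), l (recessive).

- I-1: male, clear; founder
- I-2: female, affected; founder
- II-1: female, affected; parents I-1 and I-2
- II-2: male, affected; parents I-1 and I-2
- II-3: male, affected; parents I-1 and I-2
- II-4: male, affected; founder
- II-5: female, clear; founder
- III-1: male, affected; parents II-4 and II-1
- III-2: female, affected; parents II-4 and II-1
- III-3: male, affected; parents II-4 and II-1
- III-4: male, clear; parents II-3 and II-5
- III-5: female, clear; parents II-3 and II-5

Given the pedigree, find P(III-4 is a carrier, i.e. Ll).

1

III-4 is clear so carries L and received l from II-3 (ll), so III-4 is Ll, giving P(Ll) = 1.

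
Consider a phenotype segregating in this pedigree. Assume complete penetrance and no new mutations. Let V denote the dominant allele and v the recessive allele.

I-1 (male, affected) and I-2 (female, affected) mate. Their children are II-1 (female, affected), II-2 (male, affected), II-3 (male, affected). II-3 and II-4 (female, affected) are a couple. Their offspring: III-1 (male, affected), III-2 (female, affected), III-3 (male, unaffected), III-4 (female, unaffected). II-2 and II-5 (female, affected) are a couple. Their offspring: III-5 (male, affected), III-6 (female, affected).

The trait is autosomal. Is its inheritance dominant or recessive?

II-3 and II-4 are both affected yet have an unaffected child III-3. Under a recessive model two affected parents are homozygous and every child would be affected, so the trait cannot be recessive.

dominant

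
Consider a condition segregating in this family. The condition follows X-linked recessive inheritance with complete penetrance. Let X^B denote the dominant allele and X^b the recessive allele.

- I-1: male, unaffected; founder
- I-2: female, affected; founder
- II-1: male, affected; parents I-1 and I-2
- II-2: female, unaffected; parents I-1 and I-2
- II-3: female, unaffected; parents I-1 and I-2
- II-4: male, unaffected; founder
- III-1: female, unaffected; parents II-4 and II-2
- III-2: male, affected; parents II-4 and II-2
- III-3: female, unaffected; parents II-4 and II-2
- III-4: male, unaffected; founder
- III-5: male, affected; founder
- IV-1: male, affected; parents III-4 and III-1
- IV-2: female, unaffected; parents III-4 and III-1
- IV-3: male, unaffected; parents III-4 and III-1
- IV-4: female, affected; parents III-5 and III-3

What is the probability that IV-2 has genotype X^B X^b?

III-4 is unaffected, so III-4 is X^B Y.
III-1 is unaffected so carries B and passed b to IV-1 (X^b Y), so III-1 is X^B X^b.
Their cross gives offspring ratios 1/2 X^B X^B : 1/2 X^B X^b. Conditioning on IV-2 being unaffected, P(X^B X^b) = 1/2 / 1 = 1/2.

1/2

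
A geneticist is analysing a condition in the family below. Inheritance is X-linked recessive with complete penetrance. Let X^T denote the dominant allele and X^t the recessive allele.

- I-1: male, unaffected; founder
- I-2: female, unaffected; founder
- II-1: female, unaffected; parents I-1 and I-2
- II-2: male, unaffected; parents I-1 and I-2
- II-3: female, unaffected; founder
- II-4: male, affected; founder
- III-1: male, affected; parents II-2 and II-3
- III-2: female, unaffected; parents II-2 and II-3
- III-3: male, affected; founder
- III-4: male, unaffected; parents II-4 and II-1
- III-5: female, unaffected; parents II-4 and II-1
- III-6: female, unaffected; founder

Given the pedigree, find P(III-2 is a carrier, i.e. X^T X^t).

1/2

II-2 is unaffected, so II-2 is X^T Y.
II-3 is unaffected so carries T and passed t to III-1 (X^t Y), so II-3 is X^T X^t.
Their cross gives offspring ratios 1/2 X^T X^T : 1/2 X^T X^t. Conditioning on III-2 being unaffected, P(X^T X^t) = 1/2 / 1 = 1/2.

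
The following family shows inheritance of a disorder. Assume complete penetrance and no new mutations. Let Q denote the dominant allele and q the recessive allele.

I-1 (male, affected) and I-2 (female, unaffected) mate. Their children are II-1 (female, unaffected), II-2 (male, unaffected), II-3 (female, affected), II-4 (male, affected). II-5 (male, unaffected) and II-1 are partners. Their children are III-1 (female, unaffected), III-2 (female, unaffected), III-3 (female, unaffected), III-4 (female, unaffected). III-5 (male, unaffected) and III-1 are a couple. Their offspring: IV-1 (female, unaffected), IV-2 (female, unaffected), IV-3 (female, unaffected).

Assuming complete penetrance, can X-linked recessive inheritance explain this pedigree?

A consistent assignment under X-linked recessive exists: I-1 X^q Y, I-2 X^Q X^q, II-1 X^Q X^q, II-2 X^Q Y, II-3 X^q X^q, II-4 X^q Y, II-5 X^Q Y, III-1 X^Q X^Q, III-2 X^Q X^Q, III-3 X^Q X^Q, III-4 X^Q X^Q, III-5 X^Q Y, IV-1 X^Q X^Q, IV-2 X^Q X^Q, IV-3 X^Q X^Q.
In this assignment every recorded phenotype matches its genotype and every non-founder's genotype is obtainable from its parents' genotypes, so the pedigree is consistent.

Yes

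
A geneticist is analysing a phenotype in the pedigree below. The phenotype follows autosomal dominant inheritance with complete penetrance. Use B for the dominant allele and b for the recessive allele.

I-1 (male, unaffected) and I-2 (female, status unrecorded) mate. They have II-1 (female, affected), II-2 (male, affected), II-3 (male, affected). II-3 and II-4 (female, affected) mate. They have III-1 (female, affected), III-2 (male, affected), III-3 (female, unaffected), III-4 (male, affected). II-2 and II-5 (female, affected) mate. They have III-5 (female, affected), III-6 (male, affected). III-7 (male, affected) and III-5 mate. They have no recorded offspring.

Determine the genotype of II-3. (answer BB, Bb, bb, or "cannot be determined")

From phenotype alone, II-3 is BB or Bb.
II-3 is affected so carries B and received b from I-1 (bb), so II-3 is Bb.

Bb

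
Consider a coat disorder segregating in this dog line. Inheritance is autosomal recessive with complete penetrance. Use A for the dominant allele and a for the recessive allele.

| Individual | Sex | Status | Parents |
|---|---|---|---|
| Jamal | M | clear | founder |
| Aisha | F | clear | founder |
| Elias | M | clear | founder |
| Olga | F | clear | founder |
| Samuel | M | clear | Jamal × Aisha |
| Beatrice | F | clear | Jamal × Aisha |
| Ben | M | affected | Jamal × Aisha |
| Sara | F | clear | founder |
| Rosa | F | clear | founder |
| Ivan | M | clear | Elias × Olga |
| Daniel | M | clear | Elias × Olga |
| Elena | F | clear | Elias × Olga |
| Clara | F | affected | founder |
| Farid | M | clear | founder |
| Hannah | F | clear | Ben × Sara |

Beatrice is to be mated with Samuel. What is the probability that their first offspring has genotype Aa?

Jamal is clear so carries A and passed a to Ben (aa), so Jamal is Aa.
Aisha is clear so carries A and passed a to Ben (aa), so Aisha is Aa.
Beatrice is a clear offspring of Jamal (Aa) × Aisha (Aa), whose cross gives 1/4 AA : 1/2 Aa : 1/4 aa; conditioning on being clear, Beatrice is AA with probability 1/3, Aa with probability 2/3.
Samuel is a clear offspring of Jamal (Aa) × Aisha (Aa), whose cross gives 1/4 AA : 1/2 Aa : 1/4 aa; conditioning on being clear, Samuel is AA with probability 1/3, Aa with probability 2/3.
Summing over parental genotype combinations, P(offspring has genotype Aa) = 2/9·1/2 + 2/9·1/2 + 4/9·1/2 = 4/9.

4/9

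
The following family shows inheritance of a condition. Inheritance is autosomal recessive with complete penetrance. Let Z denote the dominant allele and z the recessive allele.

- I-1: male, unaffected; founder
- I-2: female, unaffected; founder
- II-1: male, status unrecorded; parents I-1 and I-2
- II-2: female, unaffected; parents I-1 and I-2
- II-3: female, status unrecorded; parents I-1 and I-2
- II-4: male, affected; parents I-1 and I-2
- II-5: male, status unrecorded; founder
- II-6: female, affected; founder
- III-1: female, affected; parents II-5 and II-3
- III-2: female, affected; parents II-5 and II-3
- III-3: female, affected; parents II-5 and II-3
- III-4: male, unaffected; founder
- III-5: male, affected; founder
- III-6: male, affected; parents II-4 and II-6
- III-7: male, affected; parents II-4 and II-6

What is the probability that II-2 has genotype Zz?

I-1 is unaffected so carries Z and passed z to II-4 (zz), so I-1 is Zz.
I-2 is unaffected so carries Z and passed z to II-4 (zz), so I-2 is Zz.
Their cross gives offspring ratios 1/4 ZZ : 1/2 Zz : 1/4 zz. Conditioning on II-2 being unaffected, P(Zz) = 1/2 / 3/4 = 2/3.

2/3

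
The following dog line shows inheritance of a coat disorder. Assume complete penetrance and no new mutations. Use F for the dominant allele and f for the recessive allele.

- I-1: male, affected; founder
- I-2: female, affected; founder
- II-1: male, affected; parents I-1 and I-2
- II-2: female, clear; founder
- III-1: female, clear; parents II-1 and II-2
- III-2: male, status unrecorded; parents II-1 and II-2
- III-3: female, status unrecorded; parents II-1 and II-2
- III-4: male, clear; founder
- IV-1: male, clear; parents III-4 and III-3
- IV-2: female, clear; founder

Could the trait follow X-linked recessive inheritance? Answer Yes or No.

Yes

A consistent assignment under X-linked recessive exists: I-1 X^f Y, I-2 X^f X^f, II-1 X^f Y, II-2 X^F X^F, III-1 X^F X^f, III-2 X^F Y, III-3 X^F X^f, III-4 X^F Y, IV-1 X^F Y, IV-2 X^F X^F.
In this assignment every recorded phenotype matches its genotype and every non-founder's genotype is obtainable from its parents' genotypes, so the pedigree is consistent.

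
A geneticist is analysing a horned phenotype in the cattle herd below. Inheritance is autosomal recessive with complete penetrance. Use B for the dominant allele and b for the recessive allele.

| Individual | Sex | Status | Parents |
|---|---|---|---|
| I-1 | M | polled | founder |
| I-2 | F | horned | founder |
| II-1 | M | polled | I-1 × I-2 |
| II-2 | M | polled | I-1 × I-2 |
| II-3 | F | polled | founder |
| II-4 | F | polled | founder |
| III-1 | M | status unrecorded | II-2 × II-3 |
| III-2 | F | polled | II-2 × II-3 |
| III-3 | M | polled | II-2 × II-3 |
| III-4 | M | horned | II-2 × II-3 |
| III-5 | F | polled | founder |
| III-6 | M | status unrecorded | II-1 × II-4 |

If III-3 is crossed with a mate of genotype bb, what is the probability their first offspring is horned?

1/3

II-2 is polled so carries B and received b from I-2 (bb), so II-2 is Bb.
II-3 is polled so carries B and passed b to III-4 (bb), so II-3 is Bb.
III-3 is a polled offspring of II-2 (Bb) × II-3 (Bb), whose cross gives 1/4 BB : 1/2 Bb : 1/4 bb; conditioning on being polled, III-3 is BB with probability 1/3, Bb with probability 2/3.
Summing over parental genotype combinations, P(offspring is horned) = 2/3·1/2 = 1/3.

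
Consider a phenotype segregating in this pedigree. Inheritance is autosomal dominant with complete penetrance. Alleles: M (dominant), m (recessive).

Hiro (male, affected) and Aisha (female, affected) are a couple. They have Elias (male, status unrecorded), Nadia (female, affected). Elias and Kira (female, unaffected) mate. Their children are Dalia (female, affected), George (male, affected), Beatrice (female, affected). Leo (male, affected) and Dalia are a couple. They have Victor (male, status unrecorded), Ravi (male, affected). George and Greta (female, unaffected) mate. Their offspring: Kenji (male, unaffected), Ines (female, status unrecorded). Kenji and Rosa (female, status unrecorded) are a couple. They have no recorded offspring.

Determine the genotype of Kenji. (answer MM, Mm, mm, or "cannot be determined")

mm

Kenji is unaffected, so Kenji is mm.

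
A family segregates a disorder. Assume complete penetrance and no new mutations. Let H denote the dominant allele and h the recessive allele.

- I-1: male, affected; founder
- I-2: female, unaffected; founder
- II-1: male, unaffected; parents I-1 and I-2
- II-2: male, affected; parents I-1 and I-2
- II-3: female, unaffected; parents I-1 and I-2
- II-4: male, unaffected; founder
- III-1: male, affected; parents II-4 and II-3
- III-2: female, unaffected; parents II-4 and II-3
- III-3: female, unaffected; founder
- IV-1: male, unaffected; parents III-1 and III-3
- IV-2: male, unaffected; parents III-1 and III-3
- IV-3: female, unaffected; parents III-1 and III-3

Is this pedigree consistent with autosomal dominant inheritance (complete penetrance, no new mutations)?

No

Under autosomal dominant, III-1 (affected, male) cannot arise from II-4 (unaffected) × II-3 (unaffected).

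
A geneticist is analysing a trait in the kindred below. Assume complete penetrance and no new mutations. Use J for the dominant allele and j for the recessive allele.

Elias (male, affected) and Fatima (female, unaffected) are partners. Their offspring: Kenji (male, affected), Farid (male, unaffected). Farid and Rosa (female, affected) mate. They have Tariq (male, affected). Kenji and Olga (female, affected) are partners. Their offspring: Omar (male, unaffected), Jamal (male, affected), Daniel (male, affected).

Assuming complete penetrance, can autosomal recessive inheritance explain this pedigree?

No

Under autosomal recessive, Omar (unaffected, male) cannot arise from Kenji (affected) × Olga (affected).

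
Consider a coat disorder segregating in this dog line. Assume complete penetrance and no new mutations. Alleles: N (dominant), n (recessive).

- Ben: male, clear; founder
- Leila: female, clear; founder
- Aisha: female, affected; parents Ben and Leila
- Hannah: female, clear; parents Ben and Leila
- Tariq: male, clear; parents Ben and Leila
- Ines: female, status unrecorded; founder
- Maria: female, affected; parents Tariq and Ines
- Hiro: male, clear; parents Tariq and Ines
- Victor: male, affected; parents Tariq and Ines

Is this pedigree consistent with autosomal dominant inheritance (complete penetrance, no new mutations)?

No

Under autosomal dominant, Aisha (affected, female) cannot arise from Ben (clear) × Leila (clear).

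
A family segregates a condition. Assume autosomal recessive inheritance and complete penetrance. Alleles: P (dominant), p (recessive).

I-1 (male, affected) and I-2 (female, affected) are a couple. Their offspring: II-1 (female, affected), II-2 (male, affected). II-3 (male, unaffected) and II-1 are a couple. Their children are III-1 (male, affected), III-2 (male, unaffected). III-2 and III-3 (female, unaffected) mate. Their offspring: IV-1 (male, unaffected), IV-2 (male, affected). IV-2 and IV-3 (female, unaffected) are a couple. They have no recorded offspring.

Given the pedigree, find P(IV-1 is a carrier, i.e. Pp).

III-2 is unaffected so carries P and received p from II-1 (pp), so III-2 is Pp.
III-3 is unaffected so carries P and passed p to IV-2 (pp), so III-3 is Pp.
Their cross gives offspring ratios 1/4 PP : 1/2 Pp : 1/4 pp. Conditioning on IV-1 being unaffected, P(Pp) = 1/2 / 3/4 = 2/3.

2/3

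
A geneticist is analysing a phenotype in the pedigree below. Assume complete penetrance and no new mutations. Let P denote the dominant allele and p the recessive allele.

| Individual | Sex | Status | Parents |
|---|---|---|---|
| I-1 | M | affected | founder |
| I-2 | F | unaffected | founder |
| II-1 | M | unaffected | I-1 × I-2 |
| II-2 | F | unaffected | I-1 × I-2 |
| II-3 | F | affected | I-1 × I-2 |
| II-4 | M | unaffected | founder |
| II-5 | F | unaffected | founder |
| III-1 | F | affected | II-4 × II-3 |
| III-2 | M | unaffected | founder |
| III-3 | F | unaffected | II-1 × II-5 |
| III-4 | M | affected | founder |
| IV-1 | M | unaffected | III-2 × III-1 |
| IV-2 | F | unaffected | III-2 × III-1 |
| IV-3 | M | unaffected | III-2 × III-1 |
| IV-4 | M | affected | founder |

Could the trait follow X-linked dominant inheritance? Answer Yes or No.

No

Under X-linked dominant, II-2 (unaffected, female) cannot arise from I-1 (affected) × I-2 (unaffected).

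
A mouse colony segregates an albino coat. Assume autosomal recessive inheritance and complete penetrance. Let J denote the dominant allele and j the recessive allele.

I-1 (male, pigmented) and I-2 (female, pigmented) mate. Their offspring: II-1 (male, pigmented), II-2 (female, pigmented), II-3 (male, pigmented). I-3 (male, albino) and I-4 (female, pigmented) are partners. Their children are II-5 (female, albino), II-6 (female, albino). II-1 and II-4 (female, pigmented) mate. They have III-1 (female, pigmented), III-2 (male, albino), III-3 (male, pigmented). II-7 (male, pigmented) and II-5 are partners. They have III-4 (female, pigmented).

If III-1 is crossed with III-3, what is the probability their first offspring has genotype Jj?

4/9

II-1 is pigmented so carries J and passed j to III-2 (jj), so II-1 is Jj.
II-4 is pigmented so carries J and passed j to III-2 (jj), so II-4 is Jj.
III-1 is a pigmented offspring of II-1 (Jj) × II-4 (Jj), whose cross gives 1/4 JJ : 1/2 Jj : 1/4 jj; conditioning on being pigmented, III-1 is JJ with probability 1/3, Jj with probability 2/3.
III-3 is a pigmented offspring of II-1 (Jj) × II-4 (Jj), whose cross gives 1/4 JJ : 1/2 Jj : 1/4 jj; conditioning on being pigmented, III-3 is JJ with probability 1/3, Jj with probability 2/3.
Summing over parental genotype combinations, P(offspring has genotype Jj) = 2/9·1/2 + 2/9·1/2 + 4/9·1/2 = 4/9.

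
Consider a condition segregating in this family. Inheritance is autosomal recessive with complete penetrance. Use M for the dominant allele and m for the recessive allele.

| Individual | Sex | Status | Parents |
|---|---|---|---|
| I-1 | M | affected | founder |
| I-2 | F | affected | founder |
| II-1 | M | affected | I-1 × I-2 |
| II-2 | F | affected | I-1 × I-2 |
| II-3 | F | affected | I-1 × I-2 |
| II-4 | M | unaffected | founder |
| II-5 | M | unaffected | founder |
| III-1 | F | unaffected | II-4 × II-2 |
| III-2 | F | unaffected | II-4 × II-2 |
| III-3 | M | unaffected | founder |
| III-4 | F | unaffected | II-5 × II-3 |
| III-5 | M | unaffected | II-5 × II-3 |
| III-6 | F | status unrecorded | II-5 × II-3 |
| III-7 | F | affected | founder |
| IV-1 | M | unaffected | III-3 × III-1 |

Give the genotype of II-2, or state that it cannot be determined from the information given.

II-2 is affected, so II-2 is mm.

mm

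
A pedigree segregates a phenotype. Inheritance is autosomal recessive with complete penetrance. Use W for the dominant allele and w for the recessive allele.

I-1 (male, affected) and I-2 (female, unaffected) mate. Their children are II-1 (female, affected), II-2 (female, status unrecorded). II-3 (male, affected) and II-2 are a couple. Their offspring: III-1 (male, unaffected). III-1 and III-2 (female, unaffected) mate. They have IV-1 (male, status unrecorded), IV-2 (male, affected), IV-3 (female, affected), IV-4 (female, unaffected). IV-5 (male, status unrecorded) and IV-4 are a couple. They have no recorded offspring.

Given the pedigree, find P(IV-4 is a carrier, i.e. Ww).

III-1 is unaffected so carries W and received w from II-3 (ww), so III-1 is Ww.
III-2 is unaffected so carries W and passed w to IV-2 (ww), so III-2 is Ww.
Their cross gives offspring ratios 1/4 WW : 1/2 Ww : 1/4 ww. Conditioning on IV-4 being unaffected, P(Ww) = 1/2 / 3/4 = 2/3.

2/3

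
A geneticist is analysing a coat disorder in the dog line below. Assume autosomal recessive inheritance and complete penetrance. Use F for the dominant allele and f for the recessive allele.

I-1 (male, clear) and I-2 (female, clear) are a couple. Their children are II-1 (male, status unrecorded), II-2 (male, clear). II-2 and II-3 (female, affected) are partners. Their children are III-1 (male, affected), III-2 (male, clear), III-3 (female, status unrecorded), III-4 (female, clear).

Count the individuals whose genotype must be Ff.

Obligate heterozygotes: II-2 is clear so carries F and passed f to III-1 (ff), so II-2 is Ff; III-2 is clear so carries F and received f from II-3 (ff), so III-2 is Ff; III-4 is clear so carries F and received f from II-3 (ff), so III-4 is Ff.
Every other individual is either homozygous by phenotype or has at least one consistent homozygous assignment, so the count is 3.

3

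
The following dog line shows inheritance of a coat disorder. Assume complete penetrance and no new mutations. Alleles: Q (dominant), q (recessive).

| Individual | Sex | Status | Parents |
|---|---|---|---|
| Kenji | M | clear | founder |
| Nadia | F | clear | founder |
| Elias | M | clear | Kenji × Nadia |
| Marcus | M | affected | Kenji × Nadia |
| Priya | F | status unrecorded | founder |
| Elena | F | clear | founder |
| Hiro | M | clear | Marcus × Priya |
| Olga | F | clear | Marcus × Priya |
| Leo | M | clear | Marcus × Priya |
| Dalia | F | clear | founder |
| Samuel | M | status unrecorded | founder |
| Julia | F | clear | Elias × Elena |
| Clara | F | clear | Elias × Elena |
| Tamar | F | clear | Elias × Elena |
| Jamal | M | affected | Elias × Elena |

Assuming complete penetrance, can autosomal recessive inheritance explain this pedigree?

Yes

A consistent assignment under autosomal recessive exists: Kenji Qq, Nadia Qq, Elias Qq, Marcus qq, Priya QQ, Elena Qq, Hiro Qq, Olga Qq, Leo Qq, Dalia QQ, Samuel QQ, Julia QQ, Clara QQ, Tamar QQ, Jamal qq.
In this assignment every recorded phenotype matches its genotype and every non-founder's genotype is obtainable from its parents' genotypes, so the pedigree is consistent.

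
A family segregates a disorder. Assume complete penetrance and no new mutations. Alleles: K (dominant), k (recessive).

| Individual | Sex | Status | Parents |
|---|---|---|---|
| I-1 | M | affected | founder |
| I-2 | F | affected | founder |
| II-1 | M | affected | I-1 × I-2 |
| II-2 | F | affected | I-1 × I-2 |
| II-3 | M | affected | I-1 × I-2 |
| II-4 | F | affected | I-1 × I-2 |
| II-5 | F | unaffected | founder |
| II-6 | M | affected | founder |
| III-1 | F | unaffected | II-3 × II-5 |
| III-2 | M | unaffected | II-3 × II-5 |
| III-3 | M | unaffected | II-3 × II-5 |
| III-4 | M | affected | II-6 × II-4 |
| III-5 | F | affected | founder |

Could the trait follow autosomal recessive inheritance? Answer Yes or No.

A consistent assignment under autosomal recessive exists: I-1 kk, I-2 kk, II-1 kk, II-2 kk, II-3 kk, II-4 kk, II-5 KK, II-6 kk, III-1 Kk, III-2 Kk, III-3 Kk, III-4 kk, III-5 kk.
In this assignment every recorded phenotype matches its genotype and every non-founder's genotype is obtainable from its parents' genotypes, so the pedigree is consistent.

Yes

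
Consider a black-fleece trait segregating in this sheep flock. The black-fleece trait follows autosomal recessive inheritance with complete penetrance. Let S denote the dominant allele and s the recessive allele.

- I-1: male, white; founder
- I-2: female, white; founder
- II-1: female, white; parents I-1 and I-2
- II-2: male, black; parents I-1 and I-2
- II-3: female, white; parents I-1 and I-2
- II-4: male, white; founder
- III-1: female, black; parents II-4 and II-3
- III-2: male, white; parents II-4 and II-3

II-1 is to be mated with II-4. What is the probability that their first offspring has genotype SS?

1/3

I-1 is white so carries S and passed s to II-2 (ss), so I-1 is Ss.
I-2 is white so carries S and passed s to II-2 (ss), so I-2 is Ss.
II-1 is a white offspring of I-1 (Ss) × I-2 (Ss), whose cross gives 1/4 SS : 1/2 Ss : 1/4 ss; conditioning on being white, II-1 is SS with probability 1/3, Ss with probability 2/3.
II-4 is white so carries S and passed s to III-1 (ss), so II-4 is Ss.
Summing over parental genotype combinations, P(offspring has genotype SS) = 1/3·1/2 + 2/3·1/4 = 1/3.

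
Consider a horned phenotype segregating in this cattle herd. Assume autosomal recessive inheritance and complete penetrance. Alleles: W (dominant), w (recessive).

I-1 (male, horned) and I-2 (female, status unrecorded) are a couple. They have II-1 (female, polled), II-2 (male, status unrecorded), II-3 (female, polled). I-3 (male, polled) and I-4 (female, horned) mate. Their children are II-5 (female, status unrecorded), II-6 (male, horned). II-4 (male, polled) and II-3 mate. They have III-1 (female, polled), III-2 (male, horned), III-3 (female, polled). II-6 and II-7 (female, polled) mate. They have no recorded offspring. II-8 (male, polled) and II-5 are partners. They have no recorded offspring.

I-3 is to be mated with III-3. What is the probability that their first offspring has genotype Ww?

1/2

I-3 is polled so carries W and passed w to II-6 (ww), so I-3 is Ww.
II-4 is polled so carries W and passed w to III-2 (ww), so II-4 is Ww.
II-3 is polled so carries W and received w from I-1 (ww), so II-3 is Ww.
III-3 is a polled offspring of II-4 (Ww) × II-3 (Ww), whose cross gives 1/4 WW : 1/2 Ww : 1/4 ww; conditioning on being polled, III-3 is WW with probability 1/3, Ww with probability 2/3.
Summing over parental genotype combinations, P(offspring has genotype Ww) = 1/3·1/2 + 2/3·1/2 = 1/2.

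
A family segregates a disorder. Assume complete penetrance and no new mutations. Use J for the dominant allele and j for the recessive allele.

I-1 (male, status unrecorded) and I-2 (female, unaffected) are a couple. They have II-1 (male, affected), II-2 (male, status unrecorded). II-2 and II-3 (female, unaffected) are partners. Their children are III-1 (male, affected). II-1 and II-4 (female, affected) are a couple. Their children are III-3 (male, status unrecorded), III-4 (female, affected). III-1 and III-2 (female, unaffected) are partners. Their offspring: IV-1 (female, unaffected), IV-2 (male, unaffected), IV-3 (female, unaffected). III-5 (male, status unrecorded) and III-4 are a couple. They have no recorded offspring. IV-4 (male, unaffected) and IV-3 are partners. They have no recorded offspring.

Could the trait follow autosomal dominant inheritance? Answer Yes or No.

A consistent assignment under autosomal dominant exists: I-1 JJ, I-2 jj, II-1 Jj, II-2 Jj, II-3 jj, II-4 JJ, III-1 Jj, III-2 jj, III-3 JJ, III-4 JJ, III-5 JJ, IV-1 jj, IV-2 jj, IV-3 jj, IV-4 jj.
In this assignment every recorded phenotype matches its genotype and every non-founder's genotype is obtainable from its parents' genotypes, so the pedigree is consistent.

Yes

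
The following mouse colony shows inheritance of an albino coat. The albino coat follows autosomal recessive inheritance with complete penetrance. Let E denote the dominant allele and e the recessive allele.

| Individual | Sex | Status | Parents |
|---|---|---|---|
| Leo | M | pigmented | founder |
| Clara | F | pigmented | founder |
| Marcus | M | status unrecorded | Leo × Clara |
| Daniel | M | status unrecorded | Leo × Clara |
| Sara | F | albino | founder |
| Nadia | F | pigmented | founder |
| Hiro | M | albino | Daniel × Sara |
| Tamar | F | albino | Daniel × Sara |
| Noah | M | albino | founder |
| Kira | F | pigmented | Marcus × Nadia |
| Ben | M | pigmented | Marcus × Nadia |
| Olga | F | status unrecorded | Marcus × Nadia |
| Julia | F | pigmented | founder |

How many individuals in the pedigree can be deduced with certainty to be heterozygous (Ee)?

No individual's genotype is forced to Ee by the pedigree, so the count is 0.

0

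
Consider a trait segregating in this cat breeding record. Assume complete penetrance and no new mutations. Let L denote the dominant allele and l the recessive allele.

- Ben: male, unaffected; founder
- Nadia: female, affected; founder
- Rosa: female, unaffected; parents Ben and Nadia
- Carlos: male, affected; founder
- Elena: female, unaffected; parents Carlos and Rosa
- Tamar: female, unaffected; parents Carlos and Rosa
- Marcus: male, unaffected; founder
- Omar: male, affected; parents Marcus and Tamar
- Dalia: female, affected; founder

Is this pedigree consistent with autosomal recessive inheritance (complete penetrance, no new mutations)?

Yes

A consistent assignment under autosomal recessive exists: Ben LL, Nadia ll, Rosa Ll, Carlos ll, Elena Ll, Tamar Ll, Marcus Ll, Omar ll, Dalia ll.
In this assignment every recorded phenotype matches its genotype and every non-founder's genotype is obtainable from its parents' genotypes, so the pedigree is consistent.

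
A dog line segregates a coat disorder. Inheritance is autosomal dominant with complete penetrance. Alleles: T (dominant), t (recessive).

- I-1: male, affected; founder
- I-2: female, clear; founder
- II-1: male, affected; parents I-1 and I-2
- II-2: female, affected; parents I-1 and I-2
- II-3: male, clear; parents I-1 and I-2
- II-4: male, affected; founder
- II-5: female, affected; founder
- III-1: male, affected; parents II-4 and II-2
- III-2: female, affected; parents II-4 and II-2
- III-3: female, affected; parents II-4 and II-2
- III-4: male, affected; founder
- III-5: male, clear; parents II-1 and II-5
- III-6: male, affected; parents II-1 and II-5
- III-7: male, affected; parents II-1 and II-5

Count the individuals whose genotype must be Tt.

4

Obligate heterozygotes: I-1 is affected so carries T and passed t to II-3 (tt), so I-1 is Tt; II-1 is affected so carries T and received t from I-2 (tt), so II-1 is Tt; II-2 is affected so carries T and received t from I-2 (tt), so II-2 is Tt; II-5 is affected so carries T and passed t to III-5 (tt), so II-5 is Tt.
Every other individual is either homozygous by phenotype or has at least one consistent homozygous assignment, so the count is 4.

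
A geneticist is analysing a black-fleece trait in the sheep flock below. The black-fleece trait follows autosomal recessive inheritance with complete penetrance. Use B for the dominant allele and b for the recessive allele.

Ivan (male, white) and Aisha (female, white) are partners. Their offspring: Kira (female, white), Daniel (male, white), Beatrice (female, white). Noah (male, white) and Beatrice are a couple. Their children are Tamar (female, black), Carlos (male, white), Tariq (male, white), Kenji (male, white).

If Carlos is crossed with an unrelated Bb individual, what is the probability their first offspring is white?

Noah is white so carries B and passed b to Tamar (bb), so Noah is Bb.
Beatrice is white so carries B and passed b to Tamar (bb), so Beatrice is Bb.
Carlos is a white offspring of Noah (Bb) × Beatrice (Bb), whose cross gives 1/4 BB : 1/2 Bb : 1/4 bb; conditioning on being white, Carlos is BB with probability 1/3, Bb with probability 2/3.
Summing over parental genotype combinations, P(offspring is white) = 1/3·1 + 2/3·3/4 = 5/6.

5/6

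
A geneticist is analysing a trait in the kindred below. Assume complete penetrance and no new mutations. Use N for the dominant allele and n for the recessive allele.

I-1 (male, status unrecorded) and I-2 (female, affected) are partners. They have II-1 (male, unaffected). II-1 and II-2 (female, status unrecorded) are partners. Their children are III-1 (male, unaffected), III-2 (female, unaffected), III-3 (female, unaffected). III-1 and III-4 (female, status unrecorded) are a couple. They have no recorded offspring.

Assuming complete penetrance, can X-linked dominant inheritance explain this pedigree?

Yes

A consistent assignment under X-linked dominant exists: I-1 X^N Y, I-2 X^N X^n, II-1 X^n Y, II-2 X^N X^n, III-1 X^n Y, III-2 X^n X^n, III-3 X^n X^n, III-4 X^N X^N.
In this assignment every recorded phenotype matches its genotype and every non-founder's genotype is obtainable from its parents' genotypes, so the pedigree is consistent.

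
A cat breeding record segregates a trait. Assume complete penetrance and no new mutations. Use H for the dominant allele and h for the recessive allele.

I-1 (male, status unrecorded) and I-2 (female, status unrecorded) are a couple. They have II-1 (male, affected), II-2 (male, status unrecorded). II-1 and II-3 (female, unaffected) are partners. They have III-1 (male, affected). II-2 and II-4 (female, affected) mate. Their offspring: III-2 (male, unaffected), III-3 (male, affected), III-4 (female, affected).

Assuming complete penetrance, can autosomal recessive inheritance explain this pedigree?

Yes

A consistent assignment under autosomal recessive exists: I-1 Hh, I-2 Hh, II-1 hh, II-2 Hh, II-3 Hh, II-4 hh, III-1 hh, III-2 Hh, III-3 hh, III-4 hh.
In this assignment every recorded phenotype matches its genotype and every non-founder's genotype is obtainable from its parents' genotypes, so the pedigree is consistent.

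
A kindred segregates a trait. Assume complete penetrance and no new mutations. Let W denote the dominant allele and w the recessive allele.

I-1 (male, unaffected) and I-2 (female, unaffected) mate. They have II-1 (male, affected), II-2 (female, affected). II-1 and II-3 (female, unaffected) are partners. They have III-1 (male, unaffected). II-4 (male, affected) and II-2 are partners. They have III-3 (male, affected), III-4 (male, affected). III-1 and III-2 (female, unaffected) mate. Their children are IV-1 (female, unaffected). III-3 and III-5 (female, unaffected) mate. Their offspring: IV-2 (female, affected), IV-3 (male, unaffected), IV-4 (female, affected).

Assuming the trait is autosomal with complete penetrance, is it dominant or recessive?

I-1 and I-2 are both unaffected yet have an affected child II-1. Under dominance, an affected child requires at least one affected parent, so the trait cannot be dominant.

recessive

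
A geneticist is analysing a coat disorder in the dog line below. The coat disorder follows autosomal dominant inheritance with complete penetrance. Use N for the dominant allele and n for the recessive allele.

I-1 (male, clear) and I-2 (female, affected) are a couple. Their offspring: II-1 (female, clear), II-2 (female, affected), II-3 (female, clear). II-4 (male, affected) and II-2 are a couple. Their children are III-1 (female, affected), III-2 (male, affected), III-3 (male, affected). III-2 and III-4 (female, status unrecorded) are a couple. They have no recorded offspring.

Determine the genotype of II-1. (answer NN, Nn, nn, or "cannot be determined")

II-1 is clear, so II-1 is nn.

nn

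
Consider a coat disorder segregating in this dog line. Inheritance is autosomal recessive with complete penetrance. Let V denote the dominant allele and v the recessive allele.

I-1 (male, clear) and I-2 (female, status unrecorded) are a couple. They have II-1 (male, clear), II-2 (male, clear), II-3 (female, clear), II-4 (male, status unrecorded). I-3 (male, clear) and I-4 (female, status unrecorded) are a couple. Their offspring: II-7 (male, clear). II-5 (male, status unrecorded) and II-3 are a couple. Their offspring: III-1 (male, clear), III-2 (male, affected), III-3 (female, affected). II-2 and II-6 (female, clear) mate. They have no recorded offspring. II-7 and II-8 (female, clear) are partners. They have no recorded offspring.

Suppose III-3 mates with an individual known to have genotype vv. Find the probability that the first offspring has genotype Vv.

III-3 is affected, so III-3 is vv.
The cross gives 1 vv, so P(offspring has genotype Vv) = 0.

0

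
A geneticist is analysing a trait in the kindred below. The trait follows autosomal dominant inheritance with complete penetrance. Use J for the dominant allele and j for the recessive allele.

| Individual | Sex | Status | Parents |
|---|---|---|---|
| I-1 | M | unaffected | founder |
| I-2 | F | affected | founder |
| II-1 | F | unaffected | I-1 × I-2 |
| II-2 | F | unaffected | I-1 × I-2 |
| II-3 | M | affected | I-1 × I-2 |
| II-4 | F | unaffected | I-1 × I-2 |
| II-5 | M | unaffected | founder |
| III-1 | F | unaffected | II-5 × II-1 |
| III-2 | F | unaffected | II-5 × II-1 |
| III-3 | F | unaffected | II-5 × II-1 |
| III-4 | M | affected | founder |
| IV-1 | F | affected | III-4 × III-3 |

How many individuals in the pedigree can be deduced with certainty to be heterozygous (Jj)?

3

Obligate heterozygotes: I-2 is affected so carries J and passed j to II-1 (jj), so I-2 is Jj; II-3 is affected so carries J and received j from I-1 (jj), so II-3 is Jj; IV-1 is affected so carries J and received j from III-3 (jj), so IV-1 is Jj.
Every other individual is either homozygous by phenotype or has at least one consistent homozygous assignment, so the count is 3.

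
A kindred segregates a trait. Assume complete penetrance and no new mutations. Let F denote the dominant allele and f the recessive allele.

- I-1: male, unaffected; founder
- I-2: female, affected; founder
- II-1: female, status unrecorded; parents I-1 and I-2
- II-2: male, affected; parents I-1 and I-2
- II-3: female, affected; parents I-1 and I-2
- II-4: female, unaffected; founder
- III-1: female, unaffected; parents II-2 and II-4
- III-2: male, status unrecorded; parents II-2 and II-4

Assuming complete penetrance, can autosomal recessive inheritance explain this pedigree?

A consistent assignment under autosomal recessive exists: I-1 Ff, I-2 ff, II-1 Ff, II-2 ff, II-3 ff, II-4 FF, III-1 Ff, III-2 Ff.
In this assignment every recorded phenotype matches its genotype and every non-founder's genotype is obtainable from its parents' genotypes, so the pedigree is consistent.

Yes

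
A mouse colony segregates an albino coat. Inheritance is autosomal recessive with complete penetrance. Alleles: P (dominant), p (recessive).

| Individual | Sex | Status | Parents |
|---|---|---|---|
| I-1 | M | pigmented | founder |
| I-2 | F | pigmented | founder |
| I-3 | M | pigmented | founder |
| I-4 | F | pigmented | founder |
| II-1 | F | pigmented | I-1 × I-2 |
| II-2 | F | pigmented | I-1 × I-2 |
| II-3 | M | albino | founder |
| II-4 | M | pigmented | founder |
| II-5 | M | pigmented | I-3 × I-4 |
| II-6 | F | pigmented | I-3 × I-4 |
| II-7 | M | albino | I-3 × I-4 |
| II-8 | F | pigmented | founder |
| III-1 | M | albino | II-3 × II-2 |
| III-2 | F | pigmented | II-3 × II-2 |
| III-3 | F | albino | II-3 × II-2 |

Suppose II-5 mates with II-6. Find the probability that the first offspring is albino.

I-3 is pigmented so carries P and passed p to II-7 (pp), so I-3 is Pp.
I-4 is pigmented so carries P and passed p to II-7 (pp), so I-4 is Pp.
II-5 is a pigmented offspring of I-3 (Pp) × I-4 (Pp), whose cross gives 1/4 PP : 1/2 Pp : 1/4 pp; conditioning on being pigmented, II-5 is PP with probability 1/3, Pp with probability 2/3.
II-6 is a pigmented offspring of I-3 (Pp) × I-4 (Pp), whose cross gives 1/4 PP : 1/2 Pp : 1/4 pp; conditioning on being pigmented, II-6 is PP with probability 1/3, Pp with probability 2/3.
Summing over parental genotype combinations, P(offspring is albino) = 4/9·1/4 = 1/9.

1/9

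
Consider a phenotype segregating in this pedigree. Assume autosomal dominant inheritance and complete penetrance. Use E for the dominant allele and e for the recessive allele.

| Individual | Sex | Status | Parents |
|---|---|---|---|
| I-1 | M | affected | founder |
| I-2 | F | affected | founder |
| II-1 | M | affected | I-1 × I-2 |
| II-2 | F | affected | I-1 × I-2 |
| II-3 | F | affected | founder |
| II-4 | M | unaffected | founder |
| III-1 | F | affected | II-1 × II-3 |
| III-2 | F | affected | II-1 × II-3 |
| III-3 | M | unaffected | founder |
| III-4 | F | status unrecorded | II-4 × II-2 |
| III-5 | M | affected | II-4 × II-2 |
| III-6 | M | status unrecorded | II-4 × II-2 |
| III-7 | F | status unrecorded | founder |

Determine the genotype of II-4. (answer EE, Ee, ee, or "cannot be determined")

II-4 is unaffected, so II-4 is ee.

ee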